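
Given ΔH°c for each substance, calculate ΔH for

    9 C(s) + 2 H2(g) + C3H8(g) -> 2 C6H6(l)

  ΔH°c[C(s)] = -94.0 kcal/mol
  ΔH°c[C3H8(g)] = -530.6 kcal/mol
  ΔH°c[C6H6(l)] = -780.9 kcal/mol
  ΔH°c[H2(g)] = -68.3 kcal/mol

With combustion enthalpies, reactants minus products:
= [9·(-94.0) + 2·(-68.3) + 1·(-530.6)] − [2·(-780.9)]
= 48.6 kcal/mol

ΔH = 48.6 kcal/mol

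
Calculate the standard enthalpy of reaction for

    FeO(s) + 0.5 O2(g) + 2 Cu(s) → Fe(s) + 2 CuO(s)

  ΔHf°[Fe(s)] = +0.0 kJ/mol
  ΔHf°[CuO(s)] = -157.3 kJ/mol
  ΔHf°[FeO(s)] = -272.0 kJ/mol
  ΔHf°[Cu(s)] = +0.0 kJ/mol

Products: 1·(+0.0) + 2·(-157.3) = -314.6
Reactants: 1·(-272.0) + 1/2·(+0.0) + 2·(+0.0) = -272.0
ΔH°rxn = (-314.6) − (-272.0) = -42.6 kJ/mol

ΔH°rxn = -42.6 kJ/mol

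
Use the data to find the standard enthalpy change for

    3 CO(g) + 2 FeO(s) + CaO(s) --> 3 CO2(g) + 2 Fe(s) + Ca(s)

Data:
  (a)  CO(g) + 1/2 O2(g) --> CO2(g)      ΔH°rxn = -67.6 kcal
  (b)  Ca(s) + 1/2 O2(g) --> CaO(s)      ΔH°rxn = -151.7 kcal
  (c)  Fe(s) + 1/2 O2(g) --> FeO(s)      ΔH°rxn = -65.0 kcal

ΔH°rxn = 78.9 kcal

(a) × 3: (3)·(-67.6) = -202.8 kcal
(b) reversed: +151.7 kcal
(c) reversed and × 2: (-2)·(-65.0) = +130.0 kcal
ΔH°rxn = (3)·(-67.6) + (-1)·(-151.7) + (-2)·(-65.0) = 78.9 kcal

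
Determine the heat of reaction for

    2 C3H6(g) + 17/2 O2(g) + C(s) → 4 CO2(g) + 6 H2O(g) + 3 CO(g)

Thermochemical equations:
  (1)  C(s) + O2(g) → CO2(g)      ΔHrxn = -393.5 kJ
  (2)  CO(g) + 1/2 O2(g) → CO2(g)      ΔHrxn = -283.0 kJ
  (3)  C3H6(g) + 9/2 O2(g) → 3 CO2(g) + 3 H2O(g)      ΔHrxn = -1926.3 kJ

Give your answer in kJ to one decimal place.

(1) as written: -393.5 kJ
(2) reversed and × 3: (-3)·(-283.0) = +849.0 kJ
(3) × 2: (2)·(-1926.3) = -3852.6 kJ
ΔHrxn = (-393.5) + (+849.0) + (-3852.6) = -3397.1 kJ

ΔHrxn = -3397.1 kJ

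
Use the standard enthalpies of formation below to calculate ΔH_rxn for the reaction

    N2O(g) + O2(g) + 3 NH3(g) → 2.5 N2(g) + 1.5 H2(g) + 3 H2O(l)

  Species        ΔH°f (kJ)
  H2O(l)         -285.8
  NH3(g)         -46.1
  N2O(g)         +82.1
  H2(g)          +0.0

ΔH°rxn = Σ nΔHf°(products) − Σ nΔHf°(reactants).
Products: 5/2·(+0.0) + 3/2·(+0.0) + 3·(-285.8) = -857.4
Reactants: 1·(+82.1) + 1·(+0.0) + 3·(-46.1) = -56.2
ΔH_rxn = (-857.4) − (-56.2) = -801.2 kJ

ΔH_rxn = -801.2 kJ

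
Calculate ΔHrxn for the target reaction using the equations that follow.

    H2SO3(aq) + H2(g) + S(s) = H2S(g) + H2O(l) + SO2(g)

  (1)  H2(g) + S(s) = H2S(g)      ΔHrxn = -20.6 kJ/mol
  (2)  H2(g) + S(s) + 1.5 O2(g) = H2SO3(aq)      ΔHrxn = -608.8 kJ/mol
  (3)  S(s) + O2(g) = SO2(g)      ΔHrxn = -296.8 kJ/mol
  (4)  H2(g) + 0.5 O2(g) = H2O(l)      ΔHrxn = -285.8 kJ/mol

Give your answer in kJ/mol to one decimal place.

(1) as written: -20.6 kJ/mol
(2) reversed: +608.8 kJ/mol
(3) as written: -296.8 kJ/mol
(4) as written: -285.8 kJ/mol
ΔHrxn = (1)·(-20.6) + (-1)·(-608.8) + (1)·(-296.8) + (1)·(-285.8) = 5.6 kJ/mol

ΔHrxn = 5.6 kJ/mol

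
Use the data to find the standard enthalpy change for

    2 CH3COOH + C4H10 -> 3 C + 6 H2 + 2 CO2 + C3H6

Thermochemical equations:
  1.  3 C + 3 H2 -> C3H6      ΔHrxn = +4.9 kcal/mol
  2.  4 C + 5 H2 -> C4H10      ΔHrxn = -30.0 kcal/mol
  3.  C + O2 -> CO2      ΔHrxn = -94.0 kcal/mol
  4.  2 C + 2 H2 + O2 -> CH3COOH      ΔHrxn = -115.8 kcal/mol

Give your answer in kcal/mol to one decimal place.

ΔHrxn = 78.5 kcal/mol

eq. 1 as written (C3H6 already on the product side): +4.9 kcal/mol
eq. 2 reversed (reverse to put C4H10 on the reactant side): +30.0 kcal/mol
eq. 3 × 2 (×2 to match 2 CO2 in the target): (2)·(-94.0) = -188.0 kcal/mol
eq. 4 reversed and × 2 (CH3COOH must end up as a reactant; ×2 to match 2 CH3COOH in the target): (-2)·(-115.8) = +231.6 kcal/mol
Since enthalpy is a state function, ΔHrxn = (1)·(+4.9) + (-1)·(-30.0) + (2)·(-94.0) + (-2)·(-115.8) = 78.5 kcal/mol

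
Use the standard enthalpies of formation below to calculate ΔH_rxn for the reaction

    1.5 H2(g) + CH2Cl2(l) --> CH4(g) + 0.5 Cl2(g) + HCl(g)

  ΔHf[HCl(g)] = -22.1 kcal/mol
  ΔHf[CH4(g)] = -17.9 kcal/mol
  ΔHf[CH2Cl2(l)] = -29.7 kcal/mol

ΔH_rxn = -10.3 kcal/mol

ΔH°rxn = Σ nΔHf°(products) − Σ nΔHf°(reactants).
Products: 1·(-17.9) + 1/2·(+0.0) + 1·(-22.1) = -40.0
Reactants: 3/2·(+0.0) + 1·(-29.7) = -29.7
ΔH_rxn = (-40.0) − (-29.7) = -10.3 kcal/mol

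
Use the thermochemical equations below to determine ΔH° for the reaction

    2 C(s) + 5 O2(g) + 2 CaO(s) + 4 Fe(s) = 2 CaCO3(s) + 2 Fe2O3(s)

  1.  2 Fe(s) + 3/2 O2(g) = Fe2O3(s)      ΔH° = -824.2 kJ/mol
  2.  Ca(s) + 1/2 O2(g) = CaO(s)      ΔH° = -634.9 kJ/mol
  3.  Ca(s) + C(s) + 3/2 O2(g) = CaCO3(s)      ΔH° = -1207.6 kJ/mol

eq. 1 × 2: (2)·(-824.2) = -1648.4 kJ/mol
eq. 2 reversed and × 2: (-2)·(-634.9) = +1269.8 kJ/mol
eq. 3 × 2: (2)·(-1207.6) = -2415.2 kJ/mol
ΔH° = (2)·(-824.2) + (-2)·(-634.9) + (2)·(-1207.6) = -2793.8 kJ/mol

ΔH° = -2793.8 kJ/mol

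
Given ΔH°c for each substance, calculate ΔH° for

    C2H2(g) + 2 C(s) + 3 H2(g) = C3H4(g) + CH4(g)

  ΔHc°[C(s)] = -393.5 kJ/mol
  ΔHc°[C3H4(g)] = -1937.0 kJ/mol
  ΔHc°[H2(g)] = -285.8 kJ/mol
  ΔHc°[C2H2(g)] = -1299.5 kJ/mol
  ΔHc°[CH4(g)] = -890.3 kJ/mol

Using ΔH = Σ nΔHc°(reactants) − Σ nΔHc°(products):
= [1·(-1299.5) + 2·(-393.5) + 3·(-285.8)] − [1·(-1937.0) + 1·(-890.3)]
= -116.6 kJ/mol

ΔH° = -116.6 kJ/mol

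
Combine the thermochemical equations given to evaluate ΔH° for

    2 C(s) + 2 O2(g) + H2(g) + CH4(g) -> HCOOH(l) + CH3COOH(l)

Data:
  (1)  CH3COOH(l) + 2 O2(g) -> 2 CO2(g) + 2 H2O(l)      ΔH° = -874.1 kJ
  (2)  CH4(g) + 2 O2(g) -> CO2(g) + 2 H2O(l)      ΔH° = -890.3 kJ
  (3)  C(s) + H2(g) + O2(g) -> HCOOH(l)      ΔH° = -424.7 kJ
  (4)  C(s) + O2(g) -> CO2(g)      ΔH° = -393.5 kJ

ΔH° = -834.4 kJ

(1) reversed (reverse to put CH3COOH(l) on the product side): +874.1 kJ
(2) as written (CH4(g) already on the reactant side): -890.3 kJ
(3) as written (HCOOH(l) already on the product side): -424.7 kJ
(4) as written: -393.5 kJ
By Hess's law, ΔH° = (+874.1) + (-890.3) + (-424.7) + (-393.5) = -834.4 kJ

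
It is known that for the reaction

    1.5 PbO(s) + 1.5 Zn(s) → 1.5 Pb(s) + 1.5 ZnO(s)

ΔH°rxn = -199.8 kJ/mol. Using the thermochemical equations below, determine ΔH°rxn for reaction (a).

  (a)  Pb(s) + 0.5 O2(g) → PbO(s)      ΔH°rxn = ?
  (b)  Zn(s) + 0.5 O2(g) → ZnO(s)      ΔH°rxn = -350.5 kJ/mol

(a) reversed and × 3/2 (PbO(s) must end up as a reactant; ×3/2 to match 3/2 PbO(s) in the target): contributes −3/2·x
(b) × 3/2 (×3/2 to match 3/2 ZnO(s) in the target): (3/2)·(-350.5) = -525.75 kJ/mol
-199.8 = (-525.75) − 3/2·x
x = (-199.8 − (-525.75)) / (-3/2) = -217.3 kJ/mol

ΔH°rxn = -217.3 kJ/mol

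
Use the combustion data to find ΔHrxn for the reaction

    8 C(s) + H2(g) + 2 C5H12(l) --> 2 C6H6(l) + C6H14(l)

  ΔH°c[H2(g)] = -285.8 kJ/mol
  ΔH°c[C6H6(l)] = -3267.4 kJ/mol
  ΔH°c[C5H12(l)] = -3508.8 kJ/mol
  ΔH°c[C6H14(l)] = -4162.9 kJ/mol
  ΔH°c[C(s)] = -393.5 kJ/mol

ΔHrxn = 246.3 kJ/mol

With combustion enthalpies, reactants minus products:
= [8·(-393.5) + 1·(-285.8) + 2·(-3508.8)] − [2·(-3267.4) + 1·(-4162.9)]
= 246.3 kJ/mol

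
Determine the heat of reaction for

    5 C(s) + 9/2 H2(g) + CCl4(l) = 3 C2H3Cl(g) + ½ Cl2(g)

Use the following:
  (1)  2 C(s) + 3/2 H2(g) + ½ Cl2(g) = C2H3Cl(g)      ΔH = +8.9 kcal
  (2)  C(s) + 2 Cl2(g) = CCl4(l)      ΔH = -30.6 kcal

(1) × 3: (3)·(+8.9) = +26.7 kcal
(2) reversed: +30.6 kcal
Combining the equations, ΔH = (3)·(+8.9) + (-1)·(-30.6) = 57.3 kcal

ΔH = 57.3 kcal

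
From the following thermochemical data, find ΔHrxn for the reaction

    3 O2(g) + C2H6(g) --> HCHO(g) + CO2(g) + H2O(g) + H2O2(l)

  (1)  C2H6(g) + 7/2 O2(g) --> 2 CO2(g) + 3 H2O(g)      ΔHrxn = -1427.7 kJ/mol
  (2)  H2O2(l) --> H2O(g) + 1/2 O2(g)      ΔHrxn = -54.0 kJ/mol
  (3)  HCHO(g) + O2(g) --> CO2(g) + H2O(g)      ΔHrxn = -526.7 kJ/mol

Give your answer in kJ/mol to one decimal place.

(1) as written (C2H6(g) already on the reactant side): -1427.7 kJ/mol
(2) reversed (H2O2(l) must end up as a product): +54.0 kJ/mol
(3) reversed (HCHO(g) must end up as a product): +526.7 kJ/mol
Summing the manipulated equations, ΔHrxn = (1)·(-1427.7) + (-1)·(-54.0) + (-1)·(-526.7) = -847.0 kJ/mol

ΔHrxn = -847.0 kJ/mol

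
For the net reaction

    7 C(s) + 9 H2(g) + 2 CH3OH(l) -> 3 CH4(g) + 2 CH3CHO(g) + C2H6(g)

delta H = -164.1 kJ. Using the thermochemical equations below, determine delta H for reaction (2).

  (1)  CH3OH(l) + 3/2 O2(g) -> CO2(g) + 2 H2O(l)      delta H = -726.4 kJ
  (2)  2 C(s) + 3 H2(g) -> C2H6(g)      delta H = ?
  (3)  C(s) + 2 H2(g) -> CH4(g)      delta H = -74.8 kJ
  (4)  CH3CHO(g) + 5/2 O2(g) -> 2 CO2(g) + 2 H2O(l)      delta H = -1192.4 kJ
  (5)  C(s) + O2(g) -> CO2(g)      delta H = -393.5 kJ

(1) × 2: (2)·(-726.4) = -1452.8 kJ
(2) as written: contributes x
(3) × 3: (3)·(-74.8) = -224.4 kJ
(4) reversed and × 2: (-2)·(-1192.4) = +2384.8 kJ
(5) × 2: (2)·(-393.5) = -787.0 kJ
-164.1 = (-1452.8) + (-224.4) + (+2384.8) + (-787.0) + x
x = (-164.1 − (-79.4)) / (1) = -84.7 kJ

delta H = -84.7 kJ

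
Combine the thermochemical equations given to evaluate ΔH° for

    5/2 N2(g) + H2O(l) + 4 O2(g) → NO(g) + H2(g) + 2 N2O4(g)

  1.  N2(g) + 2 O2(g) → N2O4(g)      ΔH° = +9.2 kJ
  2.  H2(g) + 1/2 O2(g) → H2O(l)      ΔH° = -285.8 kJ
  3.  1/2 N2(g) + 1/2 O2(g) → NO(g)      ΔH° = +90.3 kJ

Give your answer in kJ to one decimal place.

ΔH° = 394.5 kJ

eq. 1 × 2: (2)·(+9.2) = +18.4 kJ
eq. 2 reversed: +285.8 kJ
eq. 3 as written: +90.3 kJ
ΔH° = (+18.4) + (+285.8) + (+90.3) = 394.5 kJ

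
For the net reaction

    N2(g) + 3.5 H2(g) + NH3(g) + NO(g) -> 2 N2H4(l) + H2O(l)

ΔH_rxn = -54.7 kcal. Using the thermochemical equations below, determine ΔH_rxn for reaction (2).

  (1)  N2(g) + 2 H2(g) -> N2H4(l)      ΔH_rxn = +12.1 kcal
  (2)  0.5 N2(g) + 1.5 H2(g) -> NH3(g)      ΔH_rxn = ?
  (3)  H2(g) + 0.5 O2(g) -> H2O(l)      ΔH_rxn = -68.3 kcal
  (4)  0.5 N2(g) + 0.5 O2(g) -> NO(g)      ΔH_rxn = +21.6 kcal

ΔH_rxn = -11.0 kcal

(1) × 2: (2)·(+12.1) = +24.2 kcal
(2) reversed: contributes −x
(3) as written: -68.3 kcal
(4) reversed: -21.6 kcal
-54.7 = (+24.2) + (-68.3) + (-21.6) − x
x = (-54.7 − (-65.7)) / (-1) = -11.0 kcal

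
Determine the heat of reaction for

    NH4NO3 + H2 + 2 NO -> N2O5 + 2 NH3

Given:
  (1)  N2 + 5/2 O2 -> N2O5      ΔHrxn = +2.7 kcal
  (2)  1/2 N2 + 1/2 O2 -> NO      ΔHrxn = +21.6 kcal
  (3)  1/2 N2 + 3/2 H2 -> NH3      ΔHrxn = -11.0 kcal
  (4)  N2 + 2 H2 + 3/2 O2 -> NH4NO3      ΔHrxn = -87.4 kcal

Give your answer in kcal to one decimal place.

(1) as written (N2O5 already on the product side): +2.7 kcal
(2) reversed and × 2 (NO must end up as a reactant; scale by 2 for the 2 NO): (-2)·(+21.6) = -43.2 kcal
(3) × 2 (scale by 2 for the 2 NH3): (2)·(-11.0) = -22.0 kcal
(4) reversed (NH4NO3 must end up as a reactant): +87.4 kcal
By Hess's law, ΔHrxn = (+2.7) + (-43.2) + (-22.0) + (+87.4) = 24.9 kcal

ΔHrxn = 24.9 kcal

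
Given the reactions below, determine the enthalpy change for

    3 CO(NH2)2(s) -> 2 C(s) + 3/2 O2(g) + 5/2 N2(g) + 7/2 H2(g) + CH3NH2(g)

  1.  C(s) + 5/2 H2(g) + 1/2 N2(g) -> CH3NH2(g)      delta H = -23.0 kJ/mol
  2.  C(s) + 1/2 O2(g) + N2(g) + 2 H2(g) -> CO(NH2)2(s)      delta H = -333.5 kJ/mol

eq. 1 as written: -23.0 kJ/mol
eq. 2 reversed and × 3: (-3)·(-333.5) = +1000.5 kJ/mol
delta H = (-23.0) + (+1000.5) = 977.5 kJ/mol

delta H = 977.5 kJ/mol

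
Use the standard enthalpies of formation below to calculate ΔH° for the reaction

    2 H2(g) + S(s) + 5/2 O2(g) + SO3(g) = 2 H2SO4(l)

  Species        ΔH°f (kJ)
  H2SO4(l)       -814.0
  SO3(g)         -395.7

Products: 2·(-814.0) = -1628.0
Reactants: 2·(+0.0) + 1·(+0.0) + 5/2·(+0.0) + 1·(-395.7) = -395.7
ΔH° = (-1628.0) − (-395.7) = -1232.3 kJ

ΔH° = -1232.3 kJ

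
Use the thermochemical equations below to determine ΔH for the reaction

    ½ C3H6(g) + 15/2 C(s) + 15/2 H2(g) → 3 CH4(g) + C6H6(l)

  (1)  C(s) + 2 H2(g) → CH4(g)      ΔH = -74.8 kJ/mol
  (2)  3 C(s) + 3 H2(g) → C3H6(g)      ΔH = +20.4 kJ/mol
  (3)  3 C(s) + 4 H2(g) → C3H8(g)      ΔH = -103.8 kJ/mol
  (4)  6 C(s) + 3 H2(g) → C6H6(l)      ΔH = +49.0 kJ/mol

ΔH = -185.6 kJ/mol

(1) × 3 (scale by 3 for the 3 CH4(g)): (3)·(-74.8) = -224.4 kJ/mol
(2) reversed and × 1/2 (reverse to put C3H6(g) on the reactant side; scale by 1/2 for the 1/2 C3H6(g)): (-1/2)·(+20.4) = -10.2 kJ/mol
(3): not needed (C3H8(g) appears nowhere else).
(4) as written (C6H6(l) already on the product side): +49.0 kJ/mol
ΔH = (3)·(-74.8) + (-1/2)·(+20.4) + (1)·(+49.0) = -185.6 kJ/mol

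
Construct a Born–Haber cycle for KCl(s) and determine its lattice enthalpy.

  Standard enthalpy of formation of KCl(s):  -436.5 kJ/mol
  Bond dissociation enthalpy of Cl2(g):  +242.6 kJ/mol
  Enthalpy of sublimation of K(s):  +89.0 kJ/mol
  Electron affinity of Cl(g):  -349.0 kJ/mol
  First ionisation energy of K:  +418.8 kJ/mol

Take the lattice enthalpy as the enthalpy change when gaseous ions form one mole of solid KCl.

ΔHf° = 1·ΔHsub + 1·(ΣIE) + 1/2·D(Cl2) + 1·EA + U
-436.5 = 1·(+89.0) + 1·(+418.8) + 1/2·(+242.6) + 1·(-349.0) + U
U = -436.5 − (+280.1) = -716.6 kJ/mol

U = -716.6 kJ/mol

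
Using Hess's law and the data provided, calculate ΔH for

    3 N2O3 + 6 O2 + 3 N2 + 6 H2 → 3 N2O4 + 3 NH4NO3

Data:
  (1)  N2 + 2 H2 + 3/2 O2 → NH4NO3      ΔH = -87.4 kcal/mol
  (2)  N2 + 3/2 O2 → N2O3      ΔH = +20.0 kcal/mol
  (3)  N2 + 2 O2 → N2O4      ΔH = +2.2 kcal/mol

(1) × 3 (scale by 3 for the 3 NH4NO3): (3)·(-87.4) = -262.2 kcal/mol
(2) reversed and × 3 (N2O3 must end up as a reactant; scale by 3 for the 3 N2O3): (-3)·(+20.0) = -60.0 kcal/mol
(3) × 3 (scale by 3 for the 3 N2O4): (3)·(+2.2) = +6.6 kcal/mol
Summing the manipulated equations, ΔH = (-262.2) + (-60.0) + (+6.6) = -315.6 kcal/mol

ΔH = -315.6 kcal/mol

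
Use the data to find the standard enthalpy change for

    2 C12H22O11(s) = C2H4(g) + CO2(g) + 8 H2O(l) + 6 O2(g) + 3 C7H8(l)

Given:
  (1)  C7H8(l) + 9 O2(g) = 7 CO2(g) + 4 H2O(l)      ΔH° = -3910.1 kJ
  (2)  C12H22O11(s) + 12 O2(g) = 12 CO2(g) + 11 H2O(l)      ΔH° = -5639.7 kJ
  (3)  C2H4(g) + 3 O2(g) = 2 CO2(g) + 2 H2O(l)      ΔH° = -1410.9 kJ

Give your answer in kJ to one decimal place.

(1) reversed and × 3 (C7H8(l) must end up as a product; ×3 to match 3 C7H8(l) in the target): (-3)·(-3910.1) = +11730.3 kJ
(2) × 2 (×2 to match 2 C12H22O11(s) in the target): (2)·(-5639.7) = -11279.4 kJ
(3) reversed (reverse to put C2H4(g) on the product side): +1410.9 kJ
Since enthalpy is a state function, ΔH° = (-3)·(-3910.1) + (2)·(-5639.7) + (-1)·(-1410.9) = 1861.8 kJ

ΔH° = 1861.8 kJ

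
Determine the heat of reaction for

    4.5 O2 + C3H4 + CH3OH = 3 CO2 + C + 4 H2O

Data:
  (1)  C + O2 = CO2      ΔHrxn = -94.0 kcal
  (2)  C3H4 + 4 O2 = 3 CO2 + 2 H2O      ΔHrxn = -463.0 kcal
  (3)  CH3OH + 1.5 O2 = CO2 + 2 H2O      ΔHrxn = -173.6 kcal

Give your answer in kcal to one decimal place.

(1) reversed (C must end up as a product): +94.0 kcal
(2) as written (C3H4 already on the reactant side): -463.0 kcal
(3) as written (CH3OH already on the reactant side): -173.6 kcal
Summing the manipulated equations, ΔHrxn = (+94.0) + (-463.0) + (-173.6) = -542.6 kcal

ΔHrxn = -542.6 kcal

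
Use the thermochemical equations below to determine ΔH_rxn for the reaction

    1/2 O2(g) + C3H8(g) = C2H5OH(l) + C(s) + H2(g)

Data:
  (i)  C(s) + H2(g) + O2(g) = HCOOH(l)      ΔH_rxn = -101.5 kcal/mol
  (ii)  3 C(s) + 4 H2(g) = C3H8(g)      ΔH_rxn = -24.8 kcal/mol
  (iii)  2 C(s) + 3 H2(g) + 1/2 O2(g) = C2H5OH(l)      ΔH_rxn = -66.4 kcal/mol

ΔH_rxn = -41.6 kcal/mol

(i): not needed.
(ii) reversed: +24.8 kcal/mol
(iii) as written: -66.4 kcal/mol
ΔH_rxn = (+24.8) + (-66.4) = -41.6 kcal/mol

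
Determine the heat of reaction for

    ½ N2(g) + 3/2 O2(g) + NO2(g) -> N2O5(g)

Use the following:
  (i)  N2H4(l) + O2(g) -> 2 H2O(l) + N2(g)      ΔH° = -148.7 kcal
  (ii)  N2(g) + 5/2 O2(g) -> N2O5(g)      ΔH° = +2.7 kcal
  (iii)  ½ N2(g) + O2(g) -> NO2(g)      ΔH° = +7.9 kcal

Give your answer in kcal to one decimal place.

(i): not needed (N2H4(l) appears nowhere else).
(ii) as written (N2O5(g) already on the product side): +2.7 kcal
(iii) reversed (reverse to put NO2(g) on the reactant side): -7.9 kcal
Since enthalpy is a state function, ΔH° = (+2.7) + (-7.9) = -5.2 kcal

ΔH° = -5.2 kcal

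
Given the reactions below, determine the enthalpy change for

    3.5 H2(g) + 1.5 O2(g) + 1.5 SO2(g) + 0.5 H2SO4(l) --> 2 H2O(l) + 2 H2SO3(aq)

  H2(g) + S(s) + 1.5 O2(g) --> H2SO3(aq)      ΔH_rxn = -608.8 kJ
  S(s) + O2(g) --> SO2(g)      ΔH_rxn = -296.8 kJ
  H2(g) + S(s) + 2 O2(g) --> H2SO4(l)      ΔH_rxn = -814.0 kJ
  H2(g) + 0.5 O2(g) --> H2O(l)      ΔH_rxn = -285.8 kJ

equation 1 × 2: (2)·(-608.8) = -1217.6 kJ
equation 2 reversed and × 3/2: (-3/2)·(-296.8) = +445.2 kJ
equation 3 reversed and × 1/2: (-1/2)·(-814.0) = +407.0 kJ
equation 4 × 2: (2)·(-285.8) = -571.6 kJ
ΔH_rxn = (-1217.6) + (+445.2) + (+407.0) + (-571.6) = -937.0 kJ

ΔH_rxn = -937.0 kJ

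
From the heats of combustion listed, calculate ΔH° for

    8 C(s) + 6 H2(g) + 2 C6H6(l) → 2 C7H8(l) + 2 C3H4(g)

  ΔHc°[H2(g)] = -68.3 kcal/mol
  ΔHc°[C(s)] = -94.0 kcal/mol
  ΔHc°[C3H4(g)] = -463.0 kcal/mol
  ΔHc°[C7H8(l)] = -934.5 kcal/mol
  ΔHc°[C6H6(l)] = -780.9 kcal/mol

ΔH° = 71.4 kcal/mol

With combustion enthalpies, reactants minus products:
= [8·(-94.0) + 6·(-68.3) + 2·(-780.9)] − [2·(-934.5) + 2·(-463.0)]
= 71.4 kcal/mol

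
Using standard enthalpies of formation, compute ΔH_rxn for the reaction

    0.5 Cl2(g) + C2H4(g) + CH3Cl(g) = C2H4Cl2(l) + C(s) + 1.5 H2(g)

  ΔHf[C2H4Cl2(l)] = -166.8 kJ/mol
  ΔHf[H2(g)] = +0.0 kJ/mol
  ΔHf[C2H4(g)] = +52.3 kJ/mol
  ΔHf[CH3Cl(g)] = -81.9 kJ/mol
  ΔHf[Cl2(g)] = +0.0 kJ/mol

Products: 1·(-166.8) + 1·(+0.0) + 3/2·(+0.0) = -166.8
Reactants: 1/2·(+0.0) + 1·(+52.3) + 1·(-81.9) = -29.6
ΔH_rxn = (-166.8) − (-29.6) = -137.2 kJ/mol

ΔH_rxn = -137.2 kJ/mol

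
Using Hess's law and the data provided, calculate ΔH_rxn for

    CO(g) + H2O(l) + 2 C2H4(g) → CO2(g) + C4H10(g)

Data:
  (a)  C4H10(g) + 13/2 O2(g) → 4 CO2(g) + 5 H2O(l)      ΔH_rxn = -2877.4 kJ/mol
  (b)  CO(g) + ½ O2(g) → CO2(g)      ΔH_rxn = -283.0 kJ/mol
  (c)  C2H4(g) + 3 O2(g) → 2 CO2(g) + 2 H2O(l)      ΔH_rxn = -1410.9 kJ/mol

(a) reversed (C4H10(g) must end up as a product): +2877.4 kJ/mol
(b) as written (CO(g) already on the reactant side): -283.0 kJ/mol
(c) × 2 (scale by 2 for the 2 C2H4(g)): (2)·(-1410.9) = -2821.8 kJ/mol
ΔH_rxn = (+2877.4) + (-283.0) + (-2821.8) = -227.4 kJ/mol

ΔH_rxn = -227.4 kJ/mol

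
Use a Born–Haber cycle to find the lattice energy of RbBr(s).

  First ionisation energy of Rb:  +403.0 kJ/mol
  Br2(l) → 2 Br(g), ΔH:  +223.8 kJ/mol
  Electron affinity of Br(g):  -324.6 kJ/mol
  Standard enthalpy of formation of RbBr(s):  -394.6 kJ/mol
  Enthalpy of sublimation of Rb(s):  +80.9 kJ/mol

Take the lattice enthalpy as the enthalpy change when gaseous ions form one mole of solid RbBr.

U = -665.8 kJ/mol

ΔHf° = 1·ΔHsub + 1·(ΣIE) + 1/2·D(Br2) + 1·EA + U
-394.6 = 1·(+80.9) + 1·(+403.0) + 1/2·(+223.8) + 1·(-324.6) + U
U = -394.6 − (+271.2) = -665.8 kJ/mol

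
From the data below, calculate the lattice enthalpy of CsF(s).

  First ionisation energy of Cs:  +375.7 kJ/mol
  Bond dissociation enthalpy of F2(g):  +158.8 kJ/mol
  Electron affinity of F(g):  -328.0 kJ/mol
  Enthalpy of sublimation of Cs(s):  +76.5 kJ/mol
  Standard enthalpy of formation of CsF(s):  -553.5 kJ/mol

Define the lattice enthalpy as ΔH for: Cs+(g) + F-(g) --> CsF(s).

U = -757.1 kJ/mol

ΔHf° = 1·ΔHsub + 1·(ΣIE) + 1/2·D(F2) + 1·EA + U
-553.5 = 1·(+76.5) + 1·(+375.7) + 1/2·(+158.8) + 1·(-328.0) + U
U = -553.5 − (+203.6) = -757.1 kJ/mol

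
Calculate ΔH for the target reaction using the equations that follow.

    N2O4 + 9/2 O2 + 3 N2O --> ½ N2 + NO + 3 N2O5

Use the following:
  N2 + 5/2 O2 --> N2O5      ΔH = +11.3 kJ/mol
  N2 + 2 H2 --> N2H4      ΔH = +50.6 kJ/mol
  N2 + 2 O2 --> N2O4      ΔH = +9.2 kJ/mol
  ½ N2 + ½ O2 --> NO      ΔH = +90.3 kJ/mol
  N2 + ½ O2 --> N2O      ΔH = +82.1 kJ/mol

equation 1 × 3: (3)·(+11.3) = +33.9 kJ/mol
equation 2: not needed.
equation 3 reversed: -9.2 kJ/mol
equation 4 as written: +90.3 kJ/mol
equation 5 reversed and × 3: (-3)·(+82.1) = -246.3 kJ/mol
ΔH = (3)·(+11.3) + (-1)·(+9.2) + (1)·(+90.3) + (-3)·(+82.1) = -131.3 kJ/mol

ΔH = -131.3 kJ/mol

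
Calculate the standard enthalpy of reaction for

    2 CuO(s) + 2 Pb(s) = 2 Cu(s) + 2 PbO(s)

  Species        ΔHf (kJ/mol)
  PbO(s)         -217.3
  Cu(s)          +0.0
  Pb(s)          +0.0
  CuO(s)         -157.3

ΔH° = -120.0 kJ/mol

ΔH°rxn = Σ nΔHf°(products) − Σ nΔHf°(reactants).
Products: 2·(+0.0) + 2·(-217.3) = -434.6
Reactants: 2·(-157.3) + 2·(+0.0) = -314.6
ΔH° = (-434.6) − (-314.6) = -120.0 kJ/mol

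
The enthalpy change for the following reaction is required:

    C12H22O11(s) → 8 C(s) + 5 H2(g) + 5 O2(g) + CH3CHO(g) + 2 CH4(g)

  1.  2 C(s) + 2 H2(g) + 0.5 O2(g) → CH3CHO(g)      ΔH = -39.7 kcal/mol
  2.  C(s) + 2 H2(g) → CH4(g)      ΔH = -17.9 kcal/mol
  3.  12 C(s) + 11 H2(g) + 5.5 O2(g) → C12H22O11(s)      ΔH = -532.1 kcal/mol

eq. 1 as written: -39.7 kcal/mol
eq. 2 × 2: (2)·(-17.9) = -35.8 kcal/mol
eq. 3 reversed: +532.1 kcal/mol
ΔH = (-39.7) + (-35.8) + (+532.1) = 456.6 kcal/mol

ΔH = 456.6 kcal/mol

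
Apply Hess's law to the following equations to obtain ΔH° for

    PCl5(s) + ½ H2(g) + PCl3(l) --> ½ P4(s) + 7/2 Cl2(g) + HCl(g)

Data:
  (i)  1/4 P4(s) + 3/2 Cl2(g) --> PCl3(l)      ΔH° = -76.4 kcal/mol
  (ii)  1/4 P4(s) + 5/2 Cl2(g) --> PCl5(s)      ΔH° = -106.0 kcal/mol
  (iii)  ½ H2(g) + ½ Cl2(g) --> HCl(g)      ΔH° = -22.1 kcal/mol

ΔH° = 160.3 kcal/mol

(i) reversed: +76.4 kcal/mol
(ii) reversed: +106.0 kcal/mol
(iii) as written: -22.1 kcal/mol
ΔH° = (+76.4) + (+106.0) + (-22.1) = 160.3 kcal/mol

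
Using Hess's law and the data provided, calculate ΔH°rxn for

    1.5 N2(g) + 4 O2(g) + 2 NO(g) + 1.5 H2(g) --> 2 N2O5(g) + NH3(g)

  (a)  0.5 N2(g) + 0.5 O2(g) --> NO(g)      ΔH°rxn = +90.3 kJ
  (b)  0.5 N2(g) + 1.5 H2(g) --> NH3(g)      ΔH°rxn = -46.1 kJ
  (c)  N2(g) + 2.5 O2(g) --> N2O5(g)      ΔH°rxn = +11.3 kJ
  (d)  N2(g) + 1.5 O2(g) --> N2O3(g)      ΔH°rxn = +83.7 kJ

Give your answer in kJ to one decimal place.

(a) reversed and × 2 (NO(g) must end up as a reactant; ×2 to match 2 NO(g) in the target): (-2)·(+90.3) = -180.6 kJ
(b) as written (NH3(g) already on the product side): -46.1 kJ
(c) × 2 (scale by 2 for the 2 N2O5(g)): (2)·(+11.3) = +22.6 kJ
(d): not needed (N2O3(g) appears nowhere else).
By Hess's law, ΔH°rxn = (-180.6) + (-46.1) + (+22.6) = -204.1 kJ

ΔH°rxn = -204.1 kJ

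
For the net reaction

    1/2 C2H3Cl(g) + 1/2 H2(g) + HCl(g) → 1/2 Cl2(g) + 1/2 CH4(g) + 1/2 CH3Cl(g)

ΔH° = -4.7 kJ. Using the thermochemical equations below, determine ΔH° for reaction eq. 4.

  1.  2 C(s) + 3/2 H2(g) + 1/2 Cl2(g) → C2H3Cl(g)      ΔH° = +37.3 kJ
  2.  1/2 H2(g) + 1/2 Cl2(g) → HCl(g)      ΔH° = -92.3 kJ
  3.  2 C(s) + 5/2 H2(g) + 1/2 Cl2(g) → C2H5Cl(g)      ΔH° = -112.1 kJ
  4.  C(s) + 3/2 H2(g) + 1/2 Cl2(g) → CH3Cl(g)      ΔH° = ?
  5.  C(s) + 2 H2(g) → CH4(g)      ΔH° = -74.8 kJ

ΔH° = -81.9 kJ

eq. 1 reversed and × 1/2 (C2H3Cl(g) must end up as a reactant; ×1/2 to match 1/2 C2H3Cl(g) in the target): (-1/2)·(+37.3) = -18.65 kJ
eq. 2 reversed (reverse to put HCl(g) on the reactant side): +92.3 kJ
eq. 3: not needed (C2H5Cl(g) appears nowhere else).
eq. 4 × 1/2 (scale by 1/2 for the 1/2 CH3Cl(g)): contributes 1/2·x
eq. 5 × 1/2 (×1/2 to match 1/2 CH4(g) in the target): (1/2)·(-74.8) = -37.4 kJ
-4.7 = (-18.65) + (+92.3) + (-37.4) + 1/2·x
x = (-4.7 − (+36.25)) / (1/2) = -81.9 kJ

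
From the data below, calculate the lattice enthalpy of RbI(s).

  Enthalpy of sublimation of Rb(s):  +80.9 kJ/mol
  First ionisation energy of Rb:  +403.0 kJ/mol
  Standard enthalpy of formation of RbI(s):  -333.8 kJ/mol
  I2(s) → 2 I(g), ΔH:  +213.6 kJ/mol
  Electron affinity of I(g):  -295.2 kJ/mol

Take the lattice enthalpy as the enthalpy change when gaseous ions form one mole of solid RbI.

ΔHf° = 1·ΔHsub + 1·(ΣIE) + 1/2·D(I2) + 1·EA + U
-333.8 = 1·(+80.9) + 1·(+403.0) + 1/2·(+213.6) + 1·(-295.2) + U
U = -333.8 − (+295.5) = -629.3 kJ/mol

U = -629.3 kJ/mol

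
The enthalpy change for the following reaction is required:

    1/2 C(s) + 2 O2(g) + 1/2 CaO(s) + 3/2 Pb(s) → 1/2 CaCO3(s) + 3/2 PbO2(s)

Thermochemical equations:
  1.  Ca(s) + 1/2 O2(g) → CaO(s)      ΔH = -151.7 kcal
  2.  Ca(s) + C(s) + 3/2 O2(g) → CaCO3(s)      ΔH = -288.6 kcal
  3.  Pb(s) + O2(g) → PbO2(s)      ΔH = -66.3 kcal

ΔH = -167.9 kcal

eq. 1 reversed and × 1/2 (reverse to put CaO(s) on the reactant side; ×1/2 to match 1/2 CaO(s) in the target): (-1/2)·(-151.7) = +75.85 kcal
eq. 2 × 1/2 (scale by 1/2 for the 1/2 CaCO3(s)): (1/2)·(-288.6) = -144.3 kcal
eq. 3 × 3/2 (scale by 3/2 for the 3/2 PbO2(s)): (3/2)·(-66.3) = -99.45 kcal
Since enthalpy is a state function, ΔH = (-1/2)·(-151.7) + (1/2)·(-288.6) + (3/2)·(-66.3) = -167.9 kcal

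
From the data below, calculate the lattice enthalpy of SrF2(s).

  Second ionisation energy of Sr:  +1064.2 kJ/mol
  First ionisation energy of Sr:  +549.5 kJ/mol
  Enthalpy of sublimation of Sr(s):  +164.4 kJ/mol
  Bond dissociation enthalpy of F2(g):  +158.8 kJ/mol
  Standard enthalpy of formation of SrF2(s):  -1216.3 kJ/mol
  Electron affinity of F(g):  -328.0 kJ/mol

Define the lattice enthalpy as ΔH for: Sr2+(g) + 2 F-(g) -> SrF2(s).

ΔHf° = 1·ΔHsub + 1·(ΣIE) + 1·D(F2) + 2·EA + U
-1216.3 = 1·(+164.4) + 1·(+1613.7) + 1·(+158.8) + 2·(-328.0) + U
U = -1216.3 − (+1280.9) = -2497.2 kJ/mol

U = -2497.2 kJ/mol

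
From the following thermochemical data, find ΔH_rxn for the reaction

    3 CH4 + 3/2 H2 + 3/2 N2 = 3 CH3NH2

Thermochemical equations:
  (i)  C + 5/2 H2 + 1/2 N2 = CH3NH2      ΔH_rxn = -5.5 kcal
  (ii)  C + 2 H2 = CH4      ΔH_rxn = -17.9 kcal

ΔH_rxn = 37.2 kcal

(i) × 3: (3)·(-5.5) = -16.5 kcal
(ii) reversed and × 3: (-3)·(-17.9) = +53.7 kcal
ΔH_rxn = (-16.5) + (+53.7) = 37.2 kcal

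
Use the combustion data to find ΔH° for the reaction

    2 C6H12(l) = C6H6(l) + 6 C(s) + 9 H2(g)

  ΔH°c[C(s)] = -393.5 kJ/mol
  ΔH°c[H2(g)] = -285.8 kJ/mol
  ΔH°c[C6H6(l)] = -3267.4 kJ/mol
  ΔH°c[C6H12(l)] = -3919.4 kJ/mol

With combustion enthalpies, reactants minus products:
= [2·(-3919.4)] − [1·(-3267.4) + 6·(-393.5) + 9·(-285.8)]
= 361.8 kJ/mol

ΔH° = 361.8 kJ/mol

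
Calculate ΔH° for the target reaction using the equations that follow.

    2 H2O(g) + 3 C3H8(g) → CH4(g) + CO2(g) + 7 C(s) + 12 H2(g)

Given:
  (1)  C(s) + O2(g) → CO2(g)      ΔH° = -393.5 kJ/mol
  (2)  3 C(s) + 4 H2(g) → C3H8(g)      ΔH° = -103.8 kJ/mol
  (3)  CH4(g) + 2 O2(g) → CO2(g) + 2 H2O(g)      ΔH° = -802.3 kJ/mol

ΔH° = 326.7 kJ/mol

(1) × 2: (2)·(-393.5) = -787.0 kJ/mol
(2) reversed and × 3 (reverse to put C3H8(g) on the reactant side; ×3 to match 3 C3H8(g) in the target): (-3)·(-103.8) = +311.4 kJ/mol
(3) reversed (reverse to put CH4(g) on the product side): +802.3 kJ/mol
Summing the manipulated equations, ΔH° = (-787.0) + (+311.4) + (+802.3) = 326.7 kJ/mol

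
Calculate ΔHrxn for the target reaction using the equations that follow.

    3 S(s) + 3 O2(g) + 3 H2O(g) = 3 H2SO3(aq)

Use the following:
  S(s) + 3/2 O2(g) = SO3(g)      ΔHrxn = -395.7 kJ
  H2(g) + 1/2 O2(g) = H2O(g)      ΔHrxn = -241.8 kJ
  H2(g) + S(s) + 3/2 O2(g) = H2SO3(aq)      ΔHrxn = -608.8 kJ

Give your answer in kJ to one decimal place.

ΔHrxn = -1101.0 kJ

equation 1: not needed (SO3(g) appears nowhere else).
equation 2 reversed and × 3 (reverse to put H2O(g) on the reactant side; scale by 3 for the 3 H2O(g)): (-3)·(-241.8) = +725.4 kJ
equation 3 × 3 (×3 to match 3 H2SO3(aq) in the target): (3)·(-608.8) = -1826.4 kJ
ΔHrxn = (-3)·(-241.8) + (3)·(-608.8) = -1101.0 kJ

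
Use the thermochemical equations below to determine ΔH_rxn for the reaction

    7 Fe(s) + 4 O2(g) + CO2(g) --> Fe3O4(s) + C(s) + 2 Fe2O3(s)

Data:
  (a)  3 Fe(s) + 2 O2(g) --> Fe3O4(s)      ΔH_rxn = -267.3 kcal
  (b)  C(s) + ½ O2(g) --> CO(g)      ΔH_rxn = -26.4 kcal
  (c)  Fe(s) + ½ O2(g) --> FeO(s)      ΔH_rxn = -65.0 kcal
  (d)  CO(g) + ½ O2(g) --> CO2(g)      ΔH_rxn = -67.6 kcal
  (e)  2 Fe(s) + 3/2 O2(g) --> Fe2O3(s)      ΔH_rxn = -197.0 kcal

ΔH_rxn = -567.3 kcal

(a) as written: -267.3 kcal
(b) reversed: +26.4 kcal
(c): not needed.
(d) reversed: +67.6 kcal
(e) × 2: (2)·(-197.0) = -394.0 kcal
By Hess's law, ΔH_rxn = (-267.3) + (+26.4) + (+67.6) + (-394.0) = -567.3 kcal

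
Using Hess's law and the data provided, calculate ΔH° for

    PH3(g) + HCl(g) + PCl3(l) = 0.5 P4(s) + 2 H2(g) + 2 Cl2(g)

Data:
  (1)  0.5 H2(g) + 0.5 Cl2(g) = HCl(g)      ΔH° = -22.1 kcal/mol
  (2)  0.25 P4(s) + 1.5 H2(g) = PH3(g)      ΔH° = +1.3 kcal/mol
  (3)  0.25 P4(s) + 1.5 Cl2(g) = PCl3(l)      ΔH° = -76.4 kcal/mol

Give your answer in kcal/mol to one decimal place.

(1) reversed: +22.1 kcal/mol
(2) reversed: -1.3 kcal/mol
(3) reversed: +76.4 kcal/mol
ΔH° = (+22.1) + (-1.3) + (+76.4) = 97.2 kcal/mol

ΔH° = 97.2 kcal/mol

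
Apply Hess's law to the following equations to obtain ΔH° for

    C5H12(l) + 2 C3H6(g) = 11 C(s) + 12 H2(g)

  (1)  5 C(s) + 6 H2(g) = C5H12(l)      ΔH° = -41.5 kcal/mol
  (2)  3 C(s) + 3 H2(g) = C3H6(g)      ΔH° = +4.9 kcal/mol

(1) reversed: +41.5 kcal/mol
(2) reversed and × 2: (-2)·(+4.9) = -9.8 kcal/mol
ΔH° = (-1)·(-41.5) + (-2)·(+4.9) = 31.7 kcal/mol

ΔH° = 31.7 kcal/mol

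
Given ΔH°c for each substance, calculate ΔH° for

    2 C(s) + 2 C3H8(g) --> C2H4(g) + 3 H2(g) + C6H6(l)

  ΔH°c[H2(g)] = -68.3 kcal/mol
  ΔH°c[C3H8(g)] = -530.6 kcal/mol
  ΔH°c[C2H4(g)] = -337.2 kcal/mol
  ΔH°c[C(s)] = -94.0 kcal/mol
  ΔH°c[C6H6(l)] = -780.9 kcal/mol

ΔH° = 73.8 kcal/mol

Using ΔH = Σ nΔHc°(reactants) − Σ nΔHc°(products):
= [2·(-94.0) + 2·(-530.6)] − [1·(-337.2) + 3·(-68.3) + 1·(-780.9)]
= 73.8 kcal/mol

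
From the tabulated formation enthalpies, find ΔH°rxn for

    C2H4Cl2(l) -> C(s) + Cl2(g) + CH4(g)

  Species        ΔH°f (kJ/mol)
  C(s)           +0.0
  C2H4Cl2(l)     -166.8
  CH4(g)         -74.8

ΔH°rxn = Σ nΔHf°(products) − Σ nΔHf°(reactants).
Products: 1·(+0.0) + 1·(+0.0) + 1·(-74.8) = -74.8
Reactants: 1·(-166.8) = -166.8
ΔH°rxn = (-74.8) − (-166.8) = 92.0 kJ/mol

ΔH°rxn = 92.0 kJ/mol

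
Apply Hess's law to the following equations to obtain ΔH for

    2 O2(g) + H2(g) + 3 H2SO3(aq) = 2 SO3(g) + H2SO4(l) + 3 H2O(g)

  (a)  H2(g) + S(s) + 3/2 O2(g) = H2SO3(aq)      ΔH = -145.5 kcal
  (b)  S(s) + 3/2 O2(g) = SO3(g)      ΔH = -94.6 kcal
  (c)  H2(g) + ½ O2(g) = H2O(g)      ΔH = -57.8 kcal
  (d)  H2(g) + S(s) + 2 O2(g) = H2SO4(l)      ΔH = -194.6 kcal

(a) reversed and × 3: (-3)·(-145.5) = +436.5 kcal
(b) × 2: (2)·(-94.6) = -189.2 kcal
(c) × 3: (3)·(-57.8) = -173.4 kcal
(d) as written: -194.6 kcal
By Hess's law, ΔH = (-3)·(-145.5) + (2)·(-94.6) + (3)·(-57.8) + (1)·(-194.6) = -120.7 kcal

ΔH = -120.7 kcal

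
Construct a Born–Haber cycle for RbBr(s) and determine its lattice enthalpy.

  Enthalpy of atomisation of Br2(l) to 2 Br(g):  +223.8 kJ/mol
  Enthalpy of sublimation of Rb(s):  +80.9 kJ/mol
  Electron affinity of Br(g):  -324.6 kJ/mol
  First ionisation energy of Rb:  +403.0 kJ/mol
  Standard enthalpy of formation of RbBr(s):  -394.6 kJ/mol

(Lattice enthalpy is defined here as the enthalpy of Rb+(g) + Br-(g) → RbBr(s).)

U = -665.8 kJ/mol

ΔHf° = 1·ΔHsub + 1·(ΣIE) + 1/2·D(Br2) + 1·EA + U
-394.6 = 1·(+80.9) + 1·(+403.0) + 1/2·(+223.8) + 1·(-324.6) + U
U = -394.6 − (+271.2) = -665.8 kJ/mol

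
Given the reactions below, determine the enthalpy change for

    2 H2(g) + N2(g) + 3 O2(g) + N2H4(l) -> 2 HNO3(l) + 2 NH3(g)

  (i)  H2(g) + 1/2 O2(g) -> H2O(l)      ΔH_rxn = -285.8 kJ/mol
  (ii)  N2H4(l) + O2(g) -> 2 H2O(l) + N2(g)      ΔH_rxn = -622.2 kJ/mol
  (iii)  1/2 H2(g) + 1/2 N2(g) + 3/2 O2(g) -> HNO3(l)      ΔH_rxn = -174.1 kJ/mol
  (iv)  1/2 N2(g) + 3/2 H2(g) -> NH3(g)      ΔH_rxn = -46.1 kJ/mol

(i) reversed and × 2: (-2)·(-285.8) = +571.6 kJ/mol
(ii) as written (N2H4(l) already on the reactant side): -622.2 kJ/mol
(iii) × 2 (scale by 2 for the 2 HNO3(l)): (2)·(-174.1) = -348.2 kJ/mol
(iv) × 2 (×2 to match 2 NH3(g) in the target): (2)·(-46.1) = -92.2 kJ/mol
Summing the manipulated equations, ΔH_rxn = (-2)·(-285.8) + (1)·(-622.2) + (2)·(-174.1) + (2)·(-46.1) = -491.0 kJ/mol

ΔH_rxn = -491.0 kJ/mol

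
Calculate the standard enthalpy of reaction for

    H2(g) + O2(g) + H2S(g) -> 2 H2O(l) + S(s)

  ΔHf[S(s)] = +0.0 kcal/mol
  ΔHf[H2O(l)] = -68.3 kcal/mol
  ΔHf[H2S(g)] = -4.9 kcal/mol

ΔH_rxn = -131.7 kcal/mol

ΔH°rxn = Σ nΔHf°(products) − Σ nΔHf°(reactants).
Products: 2·(-68.3) + 1·(+0.0) = -136.6
Reactants: 1·(+0.0) + 1·(+0.0) + 1·(-4.9) = -4.9
ΔH_rxn = (-136.6) − (-4.9) = -131.7 kcal/mol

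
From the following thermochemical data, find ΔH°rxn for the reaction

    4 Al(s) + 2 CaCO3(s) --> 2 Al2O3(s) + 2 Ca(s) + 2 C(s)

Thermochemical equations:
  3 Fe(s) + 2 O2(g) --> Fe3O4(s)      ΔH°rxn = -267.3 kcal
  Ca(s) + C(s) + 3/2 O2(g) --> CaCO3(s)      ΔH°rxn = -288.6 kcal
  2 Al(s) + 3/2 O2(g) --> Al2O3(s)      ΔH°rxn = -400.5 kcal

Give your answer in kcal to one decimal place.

equation 1: not needed.
equation 2 reversed and × 2: (-2)·(-288.6) = +577.2 kcal
equation 3 × 2: (2)·(-400.5) = -801.0 kcal
ΔH°rxn = (+577.2) + (-801.0) = -223.8 kcal

ΔH°rxn = -223.8 kcal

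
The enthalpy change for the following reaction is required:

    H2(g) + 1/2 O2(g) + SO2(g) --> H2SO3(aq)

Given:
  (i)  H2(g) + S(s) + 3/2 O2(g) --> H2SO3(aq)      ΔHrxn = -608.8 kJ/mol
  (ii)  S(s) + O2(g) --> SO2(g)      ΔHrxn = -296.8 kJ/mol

ΔHrxn = -312.0 kJ/mol

(i) as written: -608.8 kJ/mol
(ii) reversed: +296.8 kJ/mol
By Hess's law, ΔHrxn = (-608.8) + (+296.8) = -312.0 kJ/mol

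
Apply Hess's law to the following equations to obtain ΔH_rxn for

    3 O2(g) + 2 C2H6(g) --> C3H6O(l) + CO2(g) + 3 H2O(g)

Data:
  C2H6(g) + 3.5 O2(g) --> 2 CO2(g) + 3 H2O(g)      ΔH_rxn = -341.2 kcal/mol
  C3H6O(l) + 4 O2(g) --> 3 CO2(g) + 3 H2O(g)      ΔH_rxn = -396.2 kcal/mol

equation 1 × 2: (2)·(-341.2) = -682.4 kcal/mol
equation 2 reversed: +396.2 kcal/mol
By Hess's law, ΔH_rxn = (2)·(-341.2) + (-1)·(-396.2) = -286.2 kcal/mol

ΔH_rxn = -286.2 kcal/mol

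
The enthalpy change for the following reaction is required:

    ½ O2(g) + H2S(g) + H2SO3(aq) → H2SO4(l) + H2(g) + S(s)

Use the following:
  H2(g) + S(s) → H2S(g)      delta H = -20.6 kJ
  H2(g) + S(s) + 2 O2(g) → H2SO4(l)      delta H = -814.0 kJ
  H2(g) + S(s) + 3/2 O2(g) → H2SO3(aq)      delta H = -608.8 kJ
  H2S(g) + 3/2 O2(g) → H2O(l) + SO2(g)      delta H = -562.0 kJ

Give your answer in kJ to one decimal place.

equation 1 reversed: +20.6 kJ
equation 2 as written: -814.0 kJ
equation 3 reversed: +608.8 kJ
equation 4: not needed.
By Hess's law, delta H = (-1)·(-20.6) + (1)·(-814.0) + (-1)·(-608.8) = -184.6 kJ

delta H = -184.6 kJ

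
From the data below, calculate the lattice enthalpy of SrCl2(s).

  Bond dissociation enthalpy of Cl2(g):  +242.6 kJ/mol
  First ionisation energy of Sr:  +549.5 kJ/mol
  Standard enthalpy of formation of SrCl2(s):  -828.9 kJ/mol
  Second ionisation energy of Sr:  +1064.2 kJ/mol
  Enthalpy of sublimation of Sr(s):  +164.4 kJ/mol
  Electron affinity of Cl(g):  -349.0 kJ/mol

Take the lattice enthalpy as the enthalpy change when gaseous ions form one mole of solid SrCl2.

U = -2151.6 kJ/mol

ΔHf° = 1·ΔHsub + 1·(ΣIE) + 1·D(Cl2) + 2·EA + U
-828.9 = 1·(+164.4) + 1·(+1613.7) + 1·(+242.6) + 2·(-349.0) + U
U = -828.9 − (+1322.7) = -2151.6 kJ/mol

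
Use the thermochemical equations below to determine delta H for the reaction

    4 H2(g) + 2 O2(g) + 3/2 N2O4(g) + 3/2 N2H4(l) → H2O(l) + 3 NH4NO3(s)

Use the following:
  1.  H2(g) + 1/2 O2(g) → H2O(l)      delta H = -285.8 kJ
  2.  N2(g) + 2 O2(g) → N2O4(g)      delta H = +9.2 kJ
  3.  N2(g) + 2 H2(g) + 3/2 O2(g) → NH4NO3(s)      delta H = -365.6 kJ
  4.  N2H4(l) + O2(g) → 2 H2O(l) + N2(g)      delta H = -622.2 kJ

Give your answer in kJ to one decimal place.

delta H = -1472.3 kJ

eq. 1 reversed and × 2: (-2)·(-285.8) = +571.6 kJ
eq. 2 reversed and × 3/2: (-3/2)·(+9.2) = -13.8 kJ
eq. 3 × 3: (3)·(-365.6) = -1096.8 kJ
eq. 4 × 3/2: (3/2)·(-622.2) = -933.3 kJ
Summing the manipulated equations, delta H = (-2)·(-285.8) + (-3/2)·(+9.2) + (3)·(-365.6) + (3/2)·(-622.2) = -1472.3 kJ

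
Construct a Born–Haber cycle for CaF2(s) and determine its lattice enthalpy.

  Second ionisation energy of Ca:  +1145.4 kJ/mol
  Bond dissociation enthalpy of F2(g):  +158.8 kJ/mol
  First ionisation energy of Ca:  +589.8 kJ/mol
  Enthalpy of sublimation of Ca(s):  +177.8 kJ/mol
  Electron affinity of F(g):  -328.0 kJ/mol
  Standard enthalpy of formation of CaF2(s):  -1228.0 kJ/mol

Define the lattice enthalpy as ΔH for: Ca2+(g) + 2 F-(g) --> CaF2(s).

ΔHf° = 1·ΔHsub + 1·(ΣIE) + 1·D(F2) + 2·EA + U
-1228.0 = 1·(+177.8) + 1·(+1735.2) + 1·(+158.8) + 2·(-328.0) + U
U = -1228.0 − (+1415.8) = -2643.8 kJ/mol

U = -2643.8 kJ/mol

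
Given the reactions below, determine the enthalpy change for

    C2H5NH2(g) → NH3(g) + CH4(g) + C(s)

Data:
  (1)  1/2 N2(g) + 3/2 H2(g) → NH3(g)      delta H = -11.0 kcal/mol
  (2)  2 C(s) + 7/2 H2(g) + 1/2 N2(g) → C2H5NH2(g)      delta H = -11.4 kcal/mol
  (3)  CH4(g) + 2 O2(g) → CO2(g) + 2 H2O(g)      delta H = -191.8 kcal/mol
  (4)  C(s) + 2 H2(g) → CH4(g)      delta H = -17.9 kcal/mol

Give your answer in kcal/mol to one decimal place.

(1) as written: -11.0 kcal/mol
(2) reversed: +11.4 kcal/mol
(3): not needed.
(4) as written: -17.9 kcal/mol
delta H = (-11.0) + (+11.4) + (-17.9) = -17.5 kcal/mol

delta H = -17.5 kcal/mol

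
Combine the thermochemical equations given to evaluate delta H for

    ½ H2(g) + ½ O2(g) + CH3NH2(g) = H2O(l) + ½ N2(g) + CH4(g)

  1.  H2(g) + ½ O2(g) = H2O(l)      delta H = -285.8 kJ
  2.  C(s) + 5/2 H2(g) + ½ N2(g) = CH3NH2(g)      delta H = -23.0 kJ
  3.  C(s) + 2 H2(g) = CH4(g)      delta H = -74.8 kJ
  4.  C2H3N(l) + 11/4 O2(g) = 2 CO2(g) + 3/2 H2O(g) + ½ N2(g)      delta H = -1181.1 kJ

eq. 1 as written (H2O(l) already on the product side): -285.8 kJ
eq. 2 reversed (CH3NH2(g) must end up as a reactant): +23.0 kJ
eq. 3 as written (CH4(g) already on the product side): -74.8 kJ
eq. 4: not needed (CO2(g) appears nowhere else).
delta H = (-285.8) + (+23.0) + (-74.8) = -337.6 kJ

delta H = -337.6 kJ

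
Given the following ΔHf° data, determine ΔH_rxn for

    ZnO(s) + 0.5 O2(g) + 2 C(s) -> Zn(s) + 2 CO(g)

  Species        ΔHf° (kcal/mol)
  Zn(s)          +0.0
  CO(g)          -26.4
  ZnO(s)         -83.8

Products: 1·(+0.0) + 2·(-26.4) = -52.8
Reactants: 1·(-83.8) + 1/2·(+0.0) + 2·(+0.0) = -83.8
ΔH_rxn = (-52.8) − (-83.8) = 31.0 kcal/mol

ΔH_rxn = 31.0 kcal/mol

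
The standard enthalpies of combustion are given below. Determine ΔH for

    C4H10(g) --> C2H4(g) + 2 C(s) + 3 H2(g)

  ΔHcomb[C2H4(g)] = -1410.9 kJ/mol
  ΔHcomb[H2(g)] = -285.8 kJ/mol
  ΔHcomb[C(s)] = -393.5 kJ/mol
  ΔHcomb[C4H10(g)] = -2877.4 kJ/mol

Using ΔH = Σ nΔHc°(reactants) − Σ nΔHc°(products):
= [1·(-2877.4)] − [1·(-1410.9) + 2·(-393.5) + 3·(-285.8)]
= 177.9 kJ/mol

ΔH = 177.9 kJ/mol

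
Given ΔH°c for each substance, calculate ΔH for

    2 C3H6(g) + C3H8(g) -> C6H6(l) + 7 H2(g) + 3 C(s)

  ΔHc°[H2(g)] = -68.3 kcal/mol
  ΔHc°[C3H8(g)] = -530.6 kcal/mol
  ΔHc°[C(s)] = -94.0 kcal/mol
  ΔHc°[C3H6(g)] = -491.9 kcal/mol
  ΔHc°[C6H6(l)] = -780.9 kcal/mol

Using ΔH = Σ nΔHc°(reactants) − Σ nΔHc°(products):
= [2·(-491.9) + 1·(-530.6)] − [1·(-780.9) + 7·(-68.3) + 3·(-94.0)]
= 26.6 kcal/mol

ΔH = 26.6 kcal/mol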